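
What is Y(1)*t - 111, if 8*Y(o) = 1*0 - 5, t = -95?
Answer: -413/8 ≈ -51.625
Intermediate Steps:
Y(o) = -5/8 (Y(o) = (1*0 - 5)/8 = (0 - 5)/8 = (⅛)*(-5) = -5/8)
Y(1)*t - 111 = -5/8*(-95) - 111 = 475/8 - 111 = -413/8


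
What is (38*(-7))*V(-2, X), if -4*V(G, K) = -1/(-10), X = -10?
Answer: 133/20 ≈ 6.6500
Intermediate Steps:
V(G, K) = -1/40 (V(G, K) = -(-1)/(4*(-10)) = -(-1)*(-1)/(4*10) = -¼*⅒ = -1/40)
(38*(-7))*V(-2, X) = (38*(-7))*(-1/40) = -266*(-1/40) = 133/20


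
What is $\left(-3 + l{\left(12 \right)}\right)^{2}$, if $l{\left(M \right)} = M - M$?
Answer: $9$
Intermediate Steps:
$l{\left(M \right)} = 0$
$\left(-3 + l{\left(12 \right)}\right)^{2} = \left(-3 + 0\right)^{2} = \left(-3\right)^{2} = 9$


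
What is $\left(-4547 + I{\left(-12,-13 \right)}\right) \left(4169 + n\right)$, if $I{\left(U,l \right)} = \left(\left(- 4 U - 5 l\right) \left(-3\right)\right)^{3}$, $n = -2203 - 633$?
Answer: $-51937367078$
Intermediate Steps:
$n = -2836$ ($n = -2203 - 633 = -2836$)
$I{\left(U,l \right)} = \left(12 U + 15 l\right)^{3}$ ($I{\left(U,l \right)} = \left(\left(- 5 l - 4 U\right) \left(-3\right)\right)^{3} = \left(12 U + 15 l\right)^{3}$)
$\left(-4547 + I{\left(-12,-13 \right)}\right) \left(4169 + n\right) = \left(-4547 + 27 \left(4 \left(-12\right) + 5 \left(-13\right)\right)^{3}\right) \left(4169 - 2836\right) = \left(-4547 + 27 \left(-48 - 65\right)^{3}\right) 1333 = \left(-4547 + 27 \left(-113\right)^{3}\right) 1333 = \left(-4547 + 27 \left(-1442897\right)\right) 1333 = \left(-4547 - 38958219\right) 1333 = \left(-38962766\right) 1333 = -51937367078$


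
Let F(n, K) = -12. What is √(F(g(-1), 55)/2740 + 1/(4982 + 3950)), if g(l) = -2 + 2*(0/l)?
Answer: I*√39939516155/3059210 ≈ 0.065327*I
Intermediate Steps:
g(l) = -2 (g(l) = -2 + 2*0 = -2 + 0 = -2)
√(F(g(-1), 55)/2740 + 1/(4982 + 3950)) = √(-12/2740 + 1/(4982 + 3950)) = √(-12*1/2740 + 1/8932) = √(-3/685 + 1/8932) = √(-26111/6118420) = I*√39939516155/3059210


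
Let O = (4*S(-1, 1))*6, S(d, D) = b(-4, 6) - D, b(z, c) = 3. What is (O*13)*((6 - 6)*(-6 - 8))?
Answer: 0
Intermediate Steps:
S(d, D) = 3 - D
O = 48 (O = (4*(3 - 1*1))*6 = (4*(3 - 1))*6 = (4*2)*6 = 8*6 = 48)
(O*13)*((6 - 6)*(-6 - 8)) = (48*13)*((6 - 6)*(-6 - 8)) = 624*(0*(-14)) = 624*0 = 0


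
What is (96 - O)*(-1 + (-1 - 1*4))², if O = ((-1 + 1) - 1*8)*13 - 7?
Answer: 7452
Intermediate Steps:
O = -111 (O = (0 - 8)*13 - 7 = -8*13 - 7 = -104 - 7 = -111)
(96 - O)*(-1 + (-1 - 1*4))² = (96 - 1*(-111))*(-1 + (-1 - 1*4))² = (96 + 111)*(-1 + (-1 - 4))² = 207*(-1 - 5)² = 207*(-6)² = 207*36 = 7452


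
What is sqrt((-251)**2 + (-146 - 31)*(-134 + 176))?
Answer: sqrt(55567) ≈ 235.73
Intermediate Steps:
sqrt((-251)**2 + (-146 - 31)*(-134 + 176)) = sqrt(63001 - 177*42) = sqrt(63001 - 7434) = sqrt(55567)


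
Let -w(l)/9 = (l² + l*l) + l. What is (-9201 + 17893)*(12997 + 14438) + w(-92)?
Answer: 238313496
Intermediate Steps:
w(l) = -18*l² - 9*l (w(l) = -9*((l² + l*l) + l) = -9*((l² + l²) + l) = -9*(2*l² + l) = -9*(l + 2*l²) = -18*l² - 9*l)
(-9201 + 17893)*(12997 + 14438) + w(-92) = (-9201 + 17893)*(12997 + 14438) - 9*(-92)*(1 + 2*(-92)) = 8692*27435 - 9*(-92)*(1 - 184) = 238465020 - 9*(-92)*(-183) = 238465020 - 151524 = 238313496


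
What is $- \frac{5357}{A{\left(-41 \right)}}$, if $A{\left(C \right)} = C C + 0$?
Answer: $- \frac{5357}{1681} \approx -3.1868$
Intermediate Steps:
$A{\left(C \right)} = C^{2}$ ($A{\left(C \right)} = C^{2} + 0 = C^{2}$)
$- \frac{5357}{A{\left(-41 \right)}} = - \frac{5357}{\left(-41\right)^{2}} = - \frac{5357}{1681}$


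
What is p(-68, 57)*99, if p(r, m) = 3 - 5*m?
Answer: -27918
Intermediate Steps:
p(-68, 57)*99 = (3 - 5*57)*99 = (3 - 285)*99 = -282*99 = -27918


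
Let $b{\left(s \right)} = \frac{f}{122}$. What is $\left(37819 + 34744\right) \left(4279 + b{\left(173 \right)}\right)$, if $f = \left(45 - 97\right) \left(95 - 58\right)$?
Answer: $\frac{18870516091}{61} \approx 3.0935 \cdot 10^{8}$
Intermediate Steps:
$f = -1924$ ($f = \left(-52\right) 37 = -1924$)
$b{\left(s \right)} = - \frac{962}{61}$ ($b{\left(s \right)} = - \frac{1924}{122} = \left(-1924\right) \frac{1}{122} = - \frac{962}{61}$)
$\left(37819 + 34744\right) \left(4279 + b{\left(173 \right)}\right) = \left(37819 + 34744\right) \left(4279 - \frac{962}{61}\right) = 72563 \cdot \frac{260057}{61} = \frac{18870516091}{61}$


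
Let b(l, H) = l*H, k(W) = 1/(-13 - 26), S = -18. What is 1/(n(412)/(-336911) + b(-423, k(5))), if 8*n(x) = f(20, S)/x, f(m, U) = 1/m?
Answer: 288719250560/3131493409907 ≈ 0.092199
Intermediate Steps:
k(W) = -1/39 (k(W) = 1/(-39) = -1/39)
n(x) = 1/(160*x) (n(x) = (1/(20*x))/8 = 1/(160*x))
b(l, H) = H*l
1/(n(412)/(-336911) + b(-423, k(5))) = 1/(((1/160)/412)/(-336911) - 1/39*(-423)) = 1/(((1/160)*(1/412))*(-1/336911) + 141/13) = 1/((1/65920)*(-1/336911) + 141/13) = 1/(-1/22209173120 + 141/13) = 1/(3131493409907/288719250560) = 288719250560/3131493409907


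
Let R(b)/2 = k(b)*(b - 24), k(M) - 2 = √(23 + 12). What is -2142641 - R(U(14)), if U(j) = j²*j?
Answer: -2153521 - 5440*√35 ≈ -2.1857e+6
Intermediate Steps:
k(M) = 2 + √35 (k(M) = 2 + √(23 + 12) = 2 + √35)
U(j) = j³
R(b) = 2*(-24 + b)*(2 + √35) (R(b) = 2*((2 + √35)*(b - 24)) = 2*((2 + √35)*(-24 + b)) = 2*((-24 + b)*(2 + √35)) = 2*(-24 + b)*(2 + √35))
-2142641 - R(U(14)) = -2142641 - 2*(-24 + 14³)*(2 + √35) = -2142641 - 2*(-24 + 2744)*(2 + √35) = -2142641 - 2*2720*(2 + √35) = -2142641 - (10880 + 5440*√35) = -2142641 + (-10880 - 5440*√35) = -2153521 - 5440*√35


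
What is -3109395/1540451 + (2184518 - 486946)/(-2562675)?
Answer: -10583395316597/3947675266425 ≈ -2.6809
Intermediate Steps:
-3109395/1540451 + (2184518 - 486946)/(-2562675) = -3109395*1/1540451 + 1697572*(-1/2562675) = -3109395/1540451 - 1697572/2562675 = -10583395316597/3947675266425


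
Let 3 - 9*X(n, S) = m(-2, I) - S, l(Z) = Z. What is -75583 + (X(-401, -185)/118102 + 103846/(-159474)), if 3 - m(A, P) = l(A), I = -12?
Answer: -2135336222206037/28251297522 ≈ -75584.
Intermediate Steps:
m(A, P) = 3 - A
X(n, S) = -2/9 + S/9 (X(n, S) = 1/3 - ((3 - 1*(-2)) - S)/9 = 1/3 - ((3 + 2) - S)/9 = 1/3 - (5 - S)/9 = 1/3 + (-5/9 + S/9) = -2/9 + S/9)
-75583 + (X(-401, -185)/118102 + 103846/(-159474)) = -75583 + ((-2/9 + (1/9)*(-185))/118102 + 103846/(-159474)) = -75583 + ((-2/9 - 185/9)*(1/118102) + 103846*(-1/159474)) = -75583 + (-187/9*1/118102 - 51923/79737) = -75583 + (-187/1062918 - 51923/79737) = -75583 - 18401600711/28251297522 = -2135336222206037/28251297522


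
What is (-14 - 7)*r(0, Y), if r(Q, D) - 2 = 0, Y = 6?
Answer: -42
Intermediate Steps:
r(Q, D) = 2 (r(Q, D) = 2 + 0 = 2)
(-14 - 7)*r(0, Y) = (-14 - 7)*2 = -21*2 = -42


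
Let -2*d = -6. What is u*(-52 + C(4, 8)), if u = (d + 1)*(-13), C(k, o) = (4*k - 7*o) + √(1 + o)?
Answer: 4628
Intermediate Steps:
d = 3 (d = -½*(-6) = 3)
C(k, o) = √(1 + o) - 7*o + 4*k (C(k, o) = (-7*o + 4*k) + √(1 + o) = √(1 + o) - 7*o + 4*k)
u = -52 (u = (3 + 1)*(-13) = 4*(-13) = -52)
u*(-52 + C(4, 8)) = -52*(-52 + (√(1 + 8) - 7*8 + 4*4)) = -52*(-52 + (√9 - 56 + 16)) = -52*(-52 + (3 - 56 + 16)) = -52*(-52 - 37) = -52*(-89) = 4628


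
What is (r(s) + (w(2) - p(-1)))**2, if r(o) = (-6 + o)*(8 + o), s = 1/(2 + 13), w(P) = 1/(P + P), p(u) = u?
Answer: 1759886401/810000 ≈ 2172.7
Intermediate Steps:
w(P) = 1/(2*P)
s = 1/15 ≈ 0.066667
(r(s) + (w(2) - p(-1)))**2 = ((-48 + (1/15)**2 + 2*(1/15)) + ((1/2)/2 - 1*(-1)))**2 = ((-48 + 1/225 + 2/15) + ((1/2)*(1/2) + 1))**2 = (-10769/225 + (1/4 + 1))**2 = (-10769/225 + 5/4)**2 = (-41951/900)**2 = 1759886401/810000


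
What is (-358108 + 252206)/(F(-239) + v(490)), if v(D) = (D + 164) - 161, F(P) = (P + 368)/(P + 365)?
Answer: -4447884/20749 ≈ -214.37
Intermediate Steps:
F(P) = (368 + P)/(365 + P)
v(D) = 3 + D (v(D) = (164 + D) - 161 = 3 + D)
(-358108 + 252206)/(F(-239) + v(490)) = (-358108 + 252206)/((368 - 239)/(365 - 239) + (3 + 490)) = -105902/(129/126 + 493) = -105902/((1/126)*129 + 493) = -105902/(43/42 + 493) = -105902/20749/42 = -105902*42/20749 = -4447884/20749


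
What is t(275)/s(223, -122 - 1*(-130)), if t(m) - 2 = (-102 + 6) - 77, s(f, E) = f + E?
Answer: -57/77 ≈ -0.74026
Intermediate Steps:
s(f, E) = E + f
t(m) = -171 (t(m) = 2 + ((-102 + 6) - 77) = 2 + (-96 - 77) = 2 - 173 = -171)
t(275)/s(223, -122 - 1*(-130)) = -171/((-122 - 1*(-130)) + 223) = -171/((-122 + 130) + 223) = -171/(8 + 223) = -171/231 = -171*1/231 = -57/77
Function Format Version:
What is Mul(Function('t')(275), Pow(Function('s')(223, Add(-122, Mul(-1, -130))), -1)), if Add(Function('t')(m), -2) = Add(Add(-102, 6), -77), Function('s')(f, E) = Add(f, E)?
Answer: Rational(-57, 77) ≈ -0.74026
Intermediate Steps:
Function('s')(f, E) = Add(E, f)
Function('t')(m) = -171 (Function('t')(m) = Add(2, Add(Add(-102, 6), -77)) = Add(2, Add(-96, -77)) = Add(2, -173) = -171)
Mul(Function('t')(275), Pow(Function('s')(223, Add(-122, Mul(-1, -130))), -1)) = Mul(-171, Pow(Add(Add(-122, Mul(-1, -130)), 223), -1)) = Mul(-171, Pow(Add(Add(-122, 130), 223), -1)) = Mul(-171, Pow(Add(8, 223), -1)) = Mul(-171, Pow(231, -1)) = Mul(-171, Rational(1, 231)) = Rational(-57, 77)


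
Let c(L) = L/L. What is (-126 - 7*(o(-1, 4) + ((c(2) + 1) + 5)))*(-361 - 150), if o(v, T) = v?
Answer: 85848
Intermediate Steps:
c(L) = 1
(-126 - 7*(o(-1, 4) + ((c(2) + 1) + 5)))*(-361 - 150) = (-126 - 7*(-1 + ((1 + 1) + 5)))*(-361 - 150) = (-126 - 7*(-1 + (2 + 5)))*(-511) = (-126 - 7*(-1 + 7))*(-511) = (-126 - 7*6)*(-511) = (-126 - 42)*(-511) = -168*(-511) = 85848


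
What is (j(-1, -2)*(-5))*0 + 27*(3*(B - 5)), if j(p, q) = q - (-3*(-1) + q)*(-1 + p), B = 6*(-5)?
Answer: -2835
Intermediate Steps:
B = -30
j(p, q) = q - (-1 + p)*(3 + q) (j(p, q) = q - (3 + q)*(-1 + p) = q - (-1 + p)*(3 + q))
(j(-1, -2)*(-5))*0 + 27*(3*(B - 5)) = ((3 - 3*(-1) + 2*(-2) - 1*(-1)*(-2))*(-5))*0 + 27*(3*(-30 - 5)) = ((3 + 3 - 4 - 2)*(-5))*0 + 27*(3*(-35)) = (0*(-5))*0 + 27*(-105) = 0*0 - 2835 = 0 - 2835 = -2835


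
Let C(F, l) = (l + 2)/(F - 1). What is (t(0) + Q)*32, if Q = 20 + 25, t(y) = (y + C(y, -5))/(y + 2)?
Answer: 1488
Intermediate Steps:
C(F, l) = (2 + l)/(-1 + F)
t(y) = (y - 3/(-1 + y))/(2 + y) (t(y) = (y + (2 - 5)/(-1 + y))/(y + 2) = (y - 3/(-1 + y))/(2 + y))
Q = 45
(t(0) + Q)*32 = ((-3 + 0*(-1 + 0))/((-1 + 0)*(2 + 0)) + 45)*32 = ((-3 + 0*(-1))/(-1*2) + 45)*32 = (-1*1/2*(-3 + 0) + 45)*32 = (-1*1/2*(-3) + 45)*32 = (3/2 + 45)*32 = (93/2)*32 = 1488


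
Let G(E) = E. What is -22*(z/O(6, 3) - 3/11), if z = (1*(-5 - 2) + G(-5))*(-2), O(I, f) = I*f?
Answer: -70/3 ≈ -23.333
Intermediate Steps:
z = 24 (z = (1*(-5 - 2) - 5)*(-2) = (1*(-7) - 5)*(-2) = (-7 - 5)*(-2) = -12*(-2) = 24)
-22*(z/O(6, 3) - 3/11) = -22*(24/((6*3)) - 3/11) = -22*(24/18 - 3*1/11) = -22*(24*(1/18) - 3/11) = -22*(4/3 - 3/11) = -22*35/33 = -70/3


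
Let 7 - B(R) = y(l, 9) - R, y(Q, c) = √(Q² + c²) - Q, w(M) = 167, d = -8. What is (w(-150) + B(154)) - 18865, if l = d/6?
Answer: -55615/3 - √745/3 ≈ -18547.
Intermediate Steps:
l = -4/3 (l = -8/6 = -8*⅙ = -4/3 ≈ -1.3333)
B(R) = 17/3 + R - √745/3 (B(R) = 7 - ((√((-4/3)² + 9²) - 1*(-4/3)) - R) = 7 - ((√(16/9 + 81) + 4/3) - R) = 7 - ((√(745/9) + 4/3) - R) = 7 - ((√745/3 + 4/3) - R) = 7 - ((4/3 + √745/3) - R) = 7 - (4/3 - R + √745/3) = 7 + (-4/3 + R - √745/3) = 17/3 + R - √745/3)
(w(-150) + B(154)) - 18865 = (167 + (17/3 + 154 - √745/3)) - 18865 = (167 + (479/3 - √745/3)) - 18865 = (980/3 - √745/3) - 18865 = -55615/3 - √745/3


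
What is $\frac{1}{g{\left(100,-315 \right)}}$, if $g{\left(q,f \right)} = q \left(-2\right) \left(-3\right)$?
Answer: $\frac{1}{600} \approx 0.0016667$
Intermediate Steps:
$g{\left(q,f \right)} = 6 q$ ($g{\left(q,f \right)} = - 2 q \left(-3\right) = 6 q$)
$\frac{1}{g{\left(100,-315 \right)}} = \frac{1}{6 \cdot 100} = \frac{1}{600}$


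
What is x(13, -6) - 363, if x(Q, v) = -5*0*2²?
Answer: -363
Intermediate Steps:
x(Q, v) = 0 (x(Q, v) = 0*4 = 0)
x(13, -6) - 363 = 0 - 363 = -363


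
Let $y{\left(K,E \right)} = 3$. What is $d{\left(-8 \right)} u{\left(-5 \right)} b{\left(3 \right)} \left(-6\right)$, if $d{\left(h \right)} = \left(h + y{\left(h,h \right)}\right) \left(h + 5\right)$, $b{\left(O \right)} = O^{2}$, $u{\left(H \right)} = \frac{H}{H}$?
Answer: $-810$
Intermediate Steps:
$u{\left(H \right)} = 1$
$d{\left(h \right)} = \left(3 + h\right) \left(5 + h\right)$ ($d{\left(h \right)} = \left(h + 3\right) \left(h + 5\right) = \left(3 + h\right) \left(5 + h\right)$)
$d{\left(-8 \right)} u{\left(-5 \right)} b{\left(3 \right)} \left(-6\right) = \left(15 + \left(-8\right)^{2} + 8 \left(-8\right)\right) 1 \cdot 3^{2} \left(-6\right) = \left(15 + 64 - 64\right) 1 \cdot 9 \left(-6\right) = 15 \cdot 9 \left(-6\right) = 15 \left(-54\right) = -810$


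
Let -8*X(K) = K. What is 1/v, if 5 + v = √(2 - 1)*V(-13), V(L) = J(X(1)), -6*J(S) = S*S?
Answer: -384/1921 ≈ -0.19990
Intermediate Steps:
X(K) = -K/8
J(S) = -S²/6 (J(S) = -S*S/6 = -S²/6)
V(L) = -1/384 (V(L) = -(-⅛*1)²/6 = -(-⅛)²/6 = -⅙*1/64 = -1/384)
v = -1921/384 (v = -5 + √(2 - 1)*(-1/384) = -5 + √1*(-1/384) = -5 + 1*(-1/384) = -5 - 1/384 = -1921/384 ≈ -5.0026)
1/v = 1/(-1921/384) = -384/1921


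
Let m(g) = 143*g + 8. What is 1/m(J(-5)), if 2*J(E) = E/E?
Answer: 2/159 ≈ 0.012579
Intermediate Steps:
J(E) = ½ (J(E) = (E/E)/2 = (½)*1 = ½)
m(g) = 8 + 143*g
1/m(J(-5)) = 1/(8 + 143*(½)) = 1/(8 + 143/2) = 1/(159/2) = 2/159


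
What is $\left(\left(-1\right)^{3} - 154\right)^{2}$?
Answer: $24025$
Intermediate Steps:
$\left(\left(-1\right)^{3} - 154\right)^{2} = \left(-1 - 154\right)^{2} = \left(-155\right)^{2} = 24025$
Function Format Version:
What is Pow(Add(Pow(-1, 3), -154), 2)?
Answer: 24025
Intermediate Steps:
Pow(Add(Pow(-1, 3), -154), 2) = Pow(Add(-1, -154), 2) = Pow(-155, 2) = 24025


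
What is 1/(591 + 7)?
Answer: 1/598 ≈ 0.0016722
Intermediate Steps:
1/(591 + 7) = 1/598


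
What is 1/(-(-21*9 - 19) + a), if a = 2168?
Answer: 1/2376 ≈ 0.00042088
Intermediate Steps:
1/(-(-21*9 - 19) + a) = 1/(-(-21*9 - 19) + 2168) = 1/(-(-189 - 19) + 2168) = 1/(-1*(-208) + 2168) = 1/(208 + 2168) = 1/2376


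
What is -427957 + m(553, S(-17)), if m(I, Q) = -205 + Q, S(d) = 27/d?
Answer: -7278781/17 ≈ -4.2816e+5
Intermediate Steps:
-427957 + m(553, S(-17)) = -427957 + (-205 + 27/(-17)) = -427957 + (-205 + 27*(-1/17)) = -427957 + (-205 - 27/17) = -427957 - 3512/17 = -7278781/17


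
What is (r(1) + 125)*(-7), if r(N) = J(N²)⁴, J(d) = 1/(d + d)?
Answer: -14007/16 ≈ -875.44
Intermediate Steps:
J(d) = 1/(2*d)
r(N) = 1/(16*N⁸) (r(N) = (1/(2*(N²)))⁴ = (1/(2*N²))⁴ = 1/(16*N⁸))
(r(1) + 125)*(-7) = ((1/16)/1⁸ + 125)*(-7) = ((1/16)*1 + 125)*(-7) = (1/16 + 125)*(-7) = (2001/16)*(-7) = -14007/16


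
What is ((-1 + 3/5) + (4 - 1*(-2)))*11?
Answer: 308/5 ≈ 61.600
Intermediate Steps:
((-1 + 3/5) + (4 - 1*(-2)))*11 = ((-1 + 3*(⅕)) + (4 + 2))*11 = ((-1 + ⅗) + 6)*11 = (-⅖ + 6)*11 = (28/5)*11 = 308/5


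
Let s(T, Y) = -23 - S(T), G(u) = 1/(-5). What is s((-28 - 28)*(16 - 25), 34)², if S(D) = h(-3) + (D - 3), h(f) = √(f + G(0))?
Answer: 1372864/5 + 4192*I*√5/5 ≈ 2.7457e+5 + 1874.7*I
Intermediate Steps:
G(u) = -⅕ (G(u) = 1*(-⅕) = -⅕)
h(f) = √(-⅕ + f) (h(f) = √(f - ⅕) = √(-⅕ + f))
S(D) = -3 + D + 4*I*√5/5 (S(D) = √(-5 + 25*(-3))/5 + (D - 3) = √(-5 - 75)/5 + (-3 + D) = √(-80)/5 + (-3 + D) = (4*I*√5)/5 + (-3 + D) = 4*I*√5/5 + (-3 + D) = -3 + D + 4*I*√5/5)
s(T, Y) = -20 - T - 4*I*√5/5 (s(T, Y) = -23 - (-3 + T + 4*I*√5/5) = -23 + (3 - T - 4*I*√5/5) = -20 - T - 4*I*√5/5)
s((-28 - 28)*(16 - 25), 34)² = (-20 - (-28 - 28)*(16 - 25) - 4*I*√5/5)² = (-20 - (-56)*(-9) - 4*I*√5/5)² = (-20 - 1*504 - 4*I*√5/5)² = (-20 - 504 - 4*I*√5/5)² = (-524 - 4*I*√5/5)²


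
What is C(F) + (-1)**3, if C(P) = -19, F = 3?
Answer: -20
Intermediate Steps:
C(F) + (-1)**3 = -19 + (-1)**3 = -19 - 1 = -20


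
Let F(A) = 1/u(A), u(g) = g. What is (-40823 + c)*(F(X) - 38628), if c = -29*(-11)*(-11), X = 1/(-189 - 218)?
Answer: 1730499620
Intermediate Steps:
X = -1/407 (X = 1/(-407) = -1/407 ≈ -0.0024570)
c = -3509 (c = 319*(-11) = -3509)
F(A) = 1/A
(-40823 + c)*(F(X) - 38628) = (-40823 - 3509)*(1/(-1/407) - 38628) = -44332*(-407 - 38628) = -44332*(-39035) = 1730499620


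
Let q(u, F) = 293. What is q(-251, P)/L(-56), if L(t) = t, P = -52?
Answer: -293/56 ≈ -5.2321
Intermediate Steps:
q(-251, P)/L(-56) = 293/(-56) = 293*(-1/56) = -293/56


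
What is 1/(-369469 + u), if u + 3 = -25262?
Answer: -1/394734 ≈ -2.5334e-6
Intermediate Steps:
u = -25265 (u = -3 - 25262 = -25265)
1/(-369469 + u) = 1/(-369469 - 25265) = 1/(-394734) = -1/394734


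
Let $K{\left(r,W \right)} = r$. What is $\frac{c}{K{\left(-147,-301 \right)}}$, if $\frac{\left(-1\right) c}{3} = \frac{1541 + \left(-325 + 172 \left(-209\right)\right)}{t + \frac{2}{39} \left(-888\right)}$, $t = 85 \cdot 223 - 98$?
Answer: $- \frac{23764}{630679} \approx -0.03768$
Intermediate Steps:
$t = 18857$ ($t = 18955 - 98 = 18857$)
$c = \frac{71292}{12871}$ ($c = - 3 \frac{1541 + \left(-325 + 172 \left(-209\right)\right)}{18857 + \frac{2}{39} \left(-888\right)} = - 3 \frac{1541 - 36273}{18857 + 2 \cdot \frac{1}{39} \left(-888\right)} = - 3 \frac{1541 - 36273}{18857 + \frac{2}{39} \left(-888\right)} = - 3 \left(- \frac{34732}{18857 - \frac{592}{13}}\right) = - 3 \left(- \frac{34732}{\frac{244549}{13}}\right) = - 3 \left(\left(-34732\right) \frac{13}{244549}\right) = \left(-3\right) \left(- \frac{23764}{12871}\right) = \frac{71292}{12871} \approx 5.539$)
$\frac{c}{K{\left(-147,-301 \right)}} = \frac{71292}{12871 \left(-147\right)} = \frac{71292}{12871} \left(- \frac{1}{147}\right) = - \frac{23764}{630679}$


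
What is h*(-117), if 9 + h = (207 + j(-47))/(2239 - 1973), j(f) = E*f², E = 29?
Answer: -3619629/133 ≈ -27215.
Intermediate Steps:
j(f) = 29*f²
h = 30937/133 (h = -9 + (207 + 29*(-47)²)/(2239 - 1973) = -9 + (207 + 29*2209)/266 = -9 + (207 + 64061)*(1/266) = -9 + 64268*(1/266) = -9 + 32134/133 = 30937/133 ≈ 232.61)
h*(-117) = (30937/133)*(-117) = -3619629/133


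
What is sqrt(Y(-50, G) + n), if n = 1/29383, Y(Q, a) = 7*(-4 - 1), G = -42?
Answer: 2*I*sqrt(7554398683)/29383 ≈ 5.9161*I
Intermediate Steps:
Y(Q, a) = -35 (Y(Q, a) = 7*(-5) = -35)
n = 1/29383 ≈ 3.4033e-5
sqrt(Y(-50, G) + n) = sqrt(-35 + 1/29383) = sqrt(-1028404/29383) = 2*I*sqrt(7554398683)/29383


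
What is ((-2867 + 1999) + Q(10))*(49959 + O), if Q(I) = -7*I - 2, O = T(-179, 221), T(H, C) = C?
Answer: -47169200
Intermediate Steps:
O = 221
Q(I) = -2 - 7*I
((-2867 + 1999) + Q(10))*(49959 + O) = ((-2867 + 1999) + (-2 - 7*10))*(49959 + 221) = (-868 + (-2 - 70))*50180 = (-868 - 72)*50180 = -940*50180 = -47169200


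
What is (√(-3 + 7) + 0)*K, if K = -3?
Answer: -6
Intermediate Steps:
(√(-3 + 7) + 0)*K = (√(-3 + 7) + 0)*(-3) = (√4 + 0)*(-3) = (2 + 0)*(-3) = 2*(-3) = -6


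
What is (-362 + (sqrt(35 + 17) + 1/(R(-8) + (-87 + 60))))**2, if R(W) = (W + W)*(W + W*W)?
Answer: 111685152437/851929 - 1336508*sqrt(13)/923 ≈ 1.2588e+5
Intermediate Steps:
R(W) = 2*W*(W + W**2) (R(W) = (2*W)*(W + W**2) = 2*W*(W + W**2))
(-362 + (sqrt(35 + 17) + 1/(R(-8) + (-87 + 60))))**2 = (-362 + (sqrt(35 + 17) + 1/(2*(-8)**2*(1 - 8) + (-87 + 60))))**2 = (-362 + (sqrt(52) + 1/(2*64*(-7) - 27)))**2 = (-362 + (2*sqrt(13) + 1/(-896 - 27)))**2 = (-362 + (2*sqrt(13) + 1/(-923)))**2 = (-362 + (2*sqrt(13) - 1/923))**2 = (-362 + (-1/923 + 2*sqrt(13)))**2 = (-334127/923 + 2*sqrt(13))**2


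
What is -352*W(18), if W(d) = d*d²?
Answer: -2052864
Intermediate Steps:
W(d) = d³
-352*W(18) = -352*18³ = -352*5832 = -2052864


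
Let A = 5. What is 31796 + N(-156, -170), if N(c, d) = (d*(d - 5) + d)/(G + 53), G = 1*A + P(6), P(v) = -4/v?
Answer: 1389413/43 ≈ 32312.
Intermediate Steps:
G = 13/3 (G = 1*5 - 4/6 = 5 - 4*⅙ = 5 - ⅔ = 13/3 ≈ 4.3333)
N(c, d) = 3*d/172 + 3*d*(-5 + d)/172 (N(c, d) = (d*(d - 5) + d)/(13/3 + 53) = (d*(-5 + d) + d)/(172/3) = (d + d*(-5 + d))*(3/172) = 3*d/172 + 3*d*(-5 + d)/172)
31796 + N(-156, -170) = 31796 + (3/172)*(-170)*(-4 - 170) = 31796 + (3/172)*(-170)*(-174) = 31796 + 22185/43 = 1389413/43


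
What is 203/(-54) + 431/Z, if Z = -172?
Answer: -29095/4644 ≈ -6.2651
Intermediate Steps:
203/(-54) + 431/Z = 203/(-54) + 431/(-172) = 203*(-1/54) + 431*(-1/172) = -203/54 - 431/172 = -29095/4644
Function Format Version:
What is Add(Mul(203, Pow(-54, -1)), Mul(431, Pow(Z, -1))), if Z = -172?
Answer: Rational(-29095, 4644) ≈ -6.2651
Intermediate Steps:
Add(Mul(203, Pow(-54, -1)), Mul(431, Pow(Z, -1))) = Add(Mul(203, Pow(-54, -1)), Mul(431, Pow(-172, -1))) = Add(Mul(203, Rational(-1, 54)), Mul(431, Rational(-1, 172))) = Add(Rational(-203, 54), Rational(-431, 172)) = Rational(-29095, 4644)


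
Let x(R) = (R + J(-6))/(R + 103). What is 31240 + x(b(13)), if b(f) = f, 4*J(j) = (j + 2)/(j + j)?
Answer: 43486237/1392 ≈ 31240.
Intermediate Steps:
J(j) = (2 + j)/(8*j) (J(j) = ((j + 2)/(j + j))/4 = ((2 + j)/((2*j)))/4 = ((2 + j)*(1/(2*j)))/4 = ((2 + j)/(2*j))/4 = (2 + j)/(8*j))
x(R) = (1/12 + R)/(103 + R) (x(R) = (R + (1/8)*(2 - 6)/(-6))/(R + 103) = (R + (1/8)*(-1/6)*(-4))/(103 + R) = (R + 1/12)/(103 + R) = (1/12 + R)/(103 + R))
31240 + x(b(13)) = 31240 + (1/12 + 13)/(103 + 13) = 31240 + (157/12)/116 = 31240 + (1/116)*(157/12) = 31240 + 157/1392 = 43486237/1392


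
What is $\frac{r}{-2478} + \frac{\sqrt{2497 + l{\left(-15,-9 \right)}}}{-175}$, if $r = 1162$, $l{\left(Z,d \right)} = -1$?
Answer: $- \frac{83}{177} - \frac{8 \sqrt{39}}{175} \approx -0.75441$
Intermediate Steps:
$\frac{r}{-2478} + \frac{\sqrt{2497 + l{\left(-15,-9 \right)}}}{-175} = \frac{1162}{-2478} + \frac{\sqrt{2497 - 1}}{-175} = 1162 \left(- \frac{1}{2478}\right) + \sqrt{2496} \left(- \frac{1}{175}\right) = - \frac{83}{177} + 8 \sqrt{39} \left(- \frac{1}{175}\right) = - \frac{83}{177} - \frac{8 \sqrt{39}}{175}$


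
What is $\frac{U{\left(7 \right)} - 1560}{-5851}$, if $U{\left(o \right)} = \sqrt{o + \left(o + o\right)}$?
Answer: $\frac{1560}{5851} - \frac{\sqrt{21}}{5851} \approx 0.26584$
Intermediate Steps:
$U{\left(o \right)} = \sqrt{3} \sqrt{o}$ ($U{\left(o \right)} = \sqrt{o + 2 o} = \sqrt{3 o} = \sqrt{3} \sqrt{o}$)
$\frac{U{\left(7 \right)} - 1560}{-5851} = \frac{\sqrt{3} \sqrt{7} - 1560}{-5851} = \left(\sqrt{21} - 1560\right) \left(- \frac{1}{5851}\right) = \left(-1560 + \sqrt{21}\right) \left(- \frac{1}{5851}\right) = \frac{1560}{5851} - \frac{\sqrt{21}}{5851}$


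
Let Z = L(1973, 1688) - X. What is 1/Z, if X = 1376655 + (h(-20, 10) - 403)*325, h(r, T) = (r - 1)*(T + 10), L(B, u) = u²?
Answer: 1/1740164 ≈ 5.7466e-7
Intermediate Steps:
h(r, T) = (-1 + r)*(10 + T)
X = 1109180 (X = 1376655 + ((-10 - 1*10 + 10*(-20) + 10*(-20)) - 403)*325 = 1376655 + ((-10 - 10 - 200 - 200) - 403)*325 = 1376655 + (-420 - 403)*325 = 1376655 - 823*325 = 1376655 - 267475 = 1109180)
Z = 1740164 (Z = 1688² - 1*1109180 = 2849344 - 1109180 = 1740164)
1/Z = 1/1740164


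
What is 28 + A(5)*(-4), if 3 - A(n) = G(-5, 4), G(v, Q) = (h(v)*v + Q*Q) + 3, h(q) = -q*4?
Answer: -308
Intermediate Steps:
h(q) = -4*q
G(v, Q) = 3 + Q² - 4*v² (G(v, Q) = ((-4*v)*v + Q*Q) + 3 = (-4*v² + Q²) + 3 = (Q² - 4*v²) + 3 = 3 + Q² - 4*v²)
A(n) = 84 (A(n) = 3 - (3 + 4² - 4*(-5)²) = 3 - (3 + 16 - 4*25) = 3 - (3 + 16 - 100) = 3 - 1*(-81) = 3 + 81 = 84)
28 + A(5)*(-4) = 28 + 84*(-4) = 28 - 336 = -308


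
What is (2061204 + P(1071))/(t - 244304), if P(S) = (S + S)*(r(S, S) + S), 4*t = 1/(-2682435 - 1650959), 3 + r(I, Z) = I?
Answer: -115145940020592/4234661951105 ≈ -27.191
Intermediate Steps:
r(I, Z) = -3 + I
t = -1/17333576 (t = 1/(4*(-2682435 - 1650959)) = (¼)/(-4333394) = (¼)*(-1/4333394) = -1/17333576 ≈ -5.7692e-8)
P(S) = 2*S*(-3 + 2*S) (P(S) = (S + S)*((-3 + S) + S) = (2*S)*(-3 + 2*S) = 2*S*(-3 + 2*S))
(2061204 + P(1071))/(t - 244304) = (2061204 + 2*1071*(-3 + 2*1071))/(-1/17333576 - 244304) = (2061204 + 2*1071*(-3 + 2142))/(-4234661951105/17333576) = (2061204 + 2*1071*2139)*(-17333576/4234661951105) = (2061204 + 4581738)*(-17333576/4234661951105) = 6642942*(-17333576/4234661951105) = -115145940020592/4234661951105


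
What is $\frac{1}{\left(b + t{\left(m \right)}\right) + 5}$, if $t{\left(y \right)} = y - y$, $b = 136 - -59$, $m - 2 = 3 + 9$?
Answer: $\frac{1}{200} \approx 0.005$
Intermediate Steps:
$m = 14$ ($m = 2 + \left(3 + 9\right) = 2 + 12 = 14$)
$b = 195$ ($b = 136 + 59 = 195$)
$t{\left(y \right)} = 0$
$\frac{1}{\left(b + t{\left(m \right)}\right) + 5} = \frac{1}{\left(195 + 0\right) + 5} = \frac{1}{195 + 5} = \frac{1}{200}$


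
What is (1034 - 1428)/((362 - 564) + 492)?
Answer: -197/145 ≈ -1.3586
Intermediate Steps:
(1034 - 1428)/((362 - 564) + 492) = -394/(-202 + 492) = -394/290 = (1/290)*(-394) = -197/145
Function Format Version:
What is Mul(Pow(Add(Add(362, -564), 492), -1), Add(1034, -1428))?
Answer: Rational(-197, 145) ≈ -1.3586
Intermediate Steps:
Mul(Pow(Add(Add(362, -564), 492), -1), Add(1034, -1428)) = Mul(Pow(Add(-202, 492), -1), -394) = Mul(Pow(290, -1), -394) = Mul(Rational(1, 290), -394) = Rational(-197, 145)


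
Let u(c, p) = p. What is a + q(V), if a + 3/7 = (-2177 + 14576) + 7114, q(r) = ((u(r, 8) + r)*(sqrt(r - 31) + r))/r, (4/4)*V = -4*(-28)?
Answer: 274991/14 ≈ 19642.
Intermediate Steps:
V = 112 (V = -4*(-28) = 112)
q(r) = (8 + r)*(r + sqrt(-31 + r))/r (q(r) = ((8 + r)*(sqrt(r - 31) + r))/r = ((8 + r)*(sqrt(-31 + r) + r))/r = ((8 + r)*(r + sqrt(-31 + r)))/r = (8 + r)*(r + sqrt(-31 + r))/r)
a = 136588/7 (a = -3/7 + ((-2177 + 14576) + 7114) = -3/7 + (12399 + 7114) = -3/7 + 19513 = 136588/7 ≈ 19513.)
a + q(V) = 136588/7 + (8 + 112 + sqrt(-31 + 112) + 8*sqrt(-31 + 112)/112) = 136588/7 + (8 + 112 + sqrt(81) + 8*(1/112)*sqrt(81)) = 136588/7 + (8 + 112 + 9 + 8*(1/112)*9) = 136588/7 + (8 + 112 + 9 + 9/14) = 136588/7 + 1815/14 = 274991/14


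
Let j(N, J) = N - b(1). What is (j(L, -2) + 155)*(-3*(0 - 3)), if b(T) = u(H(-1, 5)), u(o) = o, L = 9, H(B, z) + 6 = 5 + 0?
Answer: 1485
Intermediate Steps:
H(B, z) = -1 (H(B, z) = -6 + (5 + 0) = -6 + 5 = -1)
b(T) = -1
j(N, J) = 1 + N (j(N, J) = N - 1*(-1) = N + 1 = 1 + N)
(j(L, -2) + 155)*(-3*(0 - 3)) = ((1 + 9) + 155)*(-3*(0 - 3)) = (10 + 155)*(-3*(-3)) = 165*9 = 1485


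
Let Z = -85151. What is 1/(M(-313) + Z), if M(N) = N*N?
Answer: 1/12818 ≈ 7.8015e-5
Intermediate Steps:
M(N) = N**2
1/(M(-313) + Z) = 1/((-313)**2 - 85151) = 1/(97969 - 85151) = 1/12818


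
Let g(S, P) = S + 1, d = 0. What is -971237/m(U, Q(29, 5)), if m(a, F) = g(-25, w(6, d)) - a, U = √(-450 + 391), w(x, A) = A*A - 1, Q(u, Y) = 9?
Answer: 23309688/635 - 971237*I*√59/635 ≈ 36708.0 - 11748.0*I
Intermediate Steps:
w(x, A) = -1 + A² (w(x, A) = A² - 1 = -1 + A²)
g(S, P) = 1 + S
U = I*√59 (U = √(-59) = I*√59 ≈ 7.6811*I)
m(a, F) = -24 - a (m(a, F) = (1 - 25) - a = -24 - a)
-971237/m(U, Q(29, 5)) = -971237/(-24 - I*√59)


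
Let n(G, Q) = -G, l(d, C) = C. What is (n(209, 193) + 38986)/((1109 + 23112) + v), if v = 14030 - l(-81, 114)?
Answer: 38777/38137 ≈ 1.0168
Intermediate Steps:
v = 13916 (v = 14030 - 1*114 = 14030 - 114 = 13916)
(n(209, 193) + 38986)/((1109 + 23112) + v) = (-1*209 + 38986)/((1109 + 23112) + 13916) = (-209 + 38986)/(24221 + 13916) = 38777/38137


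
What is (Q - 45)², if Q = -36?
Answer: 6561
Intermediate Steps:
(Q - 45)² = (-36 - 45)² = (-81)² = 6561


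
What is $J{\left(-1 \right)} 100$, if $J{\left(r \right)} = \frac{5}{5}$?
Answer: $100$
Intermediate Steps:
$J{\left(r \right)} = 1$ ($J{\left(r \right)} = 5 \cdot \frac{1}{5} = 1$)
$J{\left(-1 \right)} 100 = 1 \cdot 100 = 100$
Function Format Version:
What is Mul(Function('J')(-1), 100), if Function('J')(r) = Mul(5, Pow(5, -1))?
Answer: 100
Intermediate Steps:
Function('J')(r) = 1 (Function('J')(r) = Mul(5, Rational(1, 5)) = 1)
Mul(Function('J')(-1), 100) = Mul(1, 100) = 100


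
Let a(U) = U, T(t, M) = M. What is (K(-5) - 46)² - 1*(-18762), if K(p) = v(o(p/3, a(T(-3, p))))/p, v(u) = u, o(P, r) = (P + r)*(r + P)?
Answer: 1763758/81 ≈ 21775.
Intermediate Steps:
o(P, r) = (P + r)² (o(P, r) = (P + r)*(P + r) = (P + r)²)
K(p) = 16*p/9 (K(p) = (p/3 + p)²/p = (4*p/3)²/p = (16*p²/9)/p = 16*p/9)
(K(-5) - 46)² - 1*(-18762) = ((16/9)*(-5) - 46)² - 1*(-18762) = (-80/9 - 46)² + 18762 = (-494/9)² + 18762 = 244036/81 + 18762 = 1763758/81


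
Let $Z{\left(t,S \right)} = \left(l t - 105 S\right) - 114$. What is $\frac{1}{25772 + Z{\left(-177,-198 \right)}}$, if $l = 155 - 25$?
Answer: $\frac{1}{23438} \approx 4.2666 \cdot 10^{-5}$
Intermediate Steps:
$l = 130$
$Z{\left(t,S \right)} = -114 - 105 S + 130 t$ ($Z{\left(t,S \right)} = \left(130 t - 105 S\right) - 114 = \left(- 105 S + 130 t\right) - 114 = -114 - 105 S + 130 t$)
$\frac{1}{25772 + Z{\left(-177,-198 \right)}} = \frac{1}{25772 - 2334} = \frac{1}{23438}$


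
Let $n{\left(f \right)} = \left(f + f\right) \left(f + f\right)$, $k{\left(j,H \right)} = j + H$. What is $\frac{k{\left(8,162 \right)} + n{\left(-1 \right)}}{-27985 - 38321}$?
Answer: $- \frac{29}{11051} \approx -0.0026242$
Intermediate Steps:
$k{\left(j,H \right)} = H + j$
$n{\left(f \right)} = 4 f^{2}$ ($n{\left(f \right)} = 2 f 2 f = 4 f^{2}$)
$\frac{k{\left(8,162 \right)} + n{\left(-1 \right)}}{-27985 - 38321} = \frac{\left(162 + 8\right) + 4 \left(-1\right)^{2}}{-27985 - 38321} = \frac{170 + 4 \cdot 1}{-66306} = \left(170 + 4\right) \left(- \frac{1}{66306}\right) = 174 \left(- \frac{1}{66306}\right) = - \frac{29}{11051}$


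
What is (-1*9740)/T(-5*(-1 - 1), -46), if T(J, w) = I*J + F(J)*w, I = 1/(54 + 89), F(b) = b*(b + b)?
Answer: 139282/131559 ≈ 1.0587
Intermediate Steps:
F(b) = 2*b**2 (F(b) = b*(2*b) = 2*b**2)
I = 1/143 ≈ 0.0069930
T(J, w) = J/143 + 2*w*J**2 (T(J, w) = J/143 + (2*J**2)*w = J/143 + 2*w*J**2)
(-1*9740)/T(-5*(-1 - 1), -46) = (-1*9740)/(((-5*(-1 - 1))*(1 + 286*(-5*(-1 - 1))*(-46))/143)) = -9740*143/(10*(1 + 286*(-5*(-2))*(-46))) = -9740*143/(10*(1 + 286*10*(-46))) = -9740*143/(10*(1 - 131560)) = -9740/((1/143)*10*(-131559)) = -9740/(-1315590/143) = -9740*(-143/1315590) = 139282/131559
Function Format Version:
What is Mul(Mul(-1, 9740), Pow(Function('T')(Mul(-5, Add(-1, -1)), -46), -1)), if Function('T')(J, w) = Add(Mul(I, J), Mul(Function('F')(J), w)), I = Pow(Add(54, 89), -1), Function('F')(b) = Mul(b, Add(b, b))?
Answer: Rational(139282, 131559) ≈ 1.0587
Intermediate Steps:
Function('F')(b) = Mul(2, Pow(b, 2)) (Function('F')(b) = Mul(b, Mul(2, b)) = Mul(2, Pow(b, 2)))
I = Rational(1, 143) (I = Pow(143, -1) = Rational(1, 143) ≈ 0.0069930)
Function('T')(J, w) = Add(Mul(Rational(1, 143), J), Mul(2, w, Pow(J, 2))) (Function('T')(J, w) = Add(Mul(Rational(1, 143), J), Mul(Mul(2, Pow(J, 2)), w)) = Add(Mul(Rational(1, 143), J), Mul(2, w, Pow(J, 2))))
Mul(Mul(-1, 9740), Pow(Function('T')(Mul(-5, Add(-1, -1)), -46), -1)) = Mul(Mul(-1, 9740), Pow(Mul(Rational(1, 143), Mul(-5, Add(-1, -1)), Add(1, Mul(286, Mul(-5, Add(-1, -1)), -46))), -1)) = Mul(-9740, Pow(Mul(Rational(1, 143), Mul(-5, -2), Add(1, Mul(286, Mul(-5, -2), -46))), -1)) = Mul(-9740, Pow(Mul(Rational(1, 143), 10, Add(1, Mul(286, 10, -46))), -1)) = Mul(-9740, Pow(Mul(Rational(1, 143), 10, Add(1, -131560)), -1)) = Mul(-9740, Pow(Mul(Rational(1, 143), 10, -131559), -1)) = Mul(-9740, Pow(Rational(-1315590, 143), -1)) = Mul(-9740, Rational(-143, 1315590)) = Rational(139282, 131559)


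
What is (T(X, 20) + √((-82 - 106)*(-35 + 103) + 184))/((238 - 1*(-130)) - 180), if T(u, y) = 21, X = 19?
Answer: 21/188 + 15*I*√14/94 ≈ 0.1117 + 0.59707*I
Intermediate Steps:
(T(X, 20) + √((-82 - 106)*(-35 + 103) + 184))/((238 - 1*(-130)) - 180) = (21 + √((-82 - 106)*(-35 + 103) + 184))/((238 - 1*(-130)) - 180) = (21 + √(-188*68 + 184))/((238 + 130) - 180) = (21 + √(-12784 + 184))/(368 - 180) = (21 + √(-12600))/188 = (21 + 30*I*√14)*(1/188) = 21/188 + 15*I*√14/94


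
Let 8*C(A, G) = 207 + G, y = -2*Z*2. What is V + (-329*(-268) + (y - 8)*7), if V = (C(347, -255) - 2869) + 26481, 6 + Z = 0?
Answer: 111890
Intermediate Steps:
Z = -6 (Z = -6 + 0 = -6)
y = 24 (y = -2*(-6)*2 = 12*2 = 24)
C(A, G) = 207/8 + G/8 (C(A, G) = (207 + G)/8 = 207/8 + G/8)
V = 23606 (V = ((207/8 + (⅛)*(-255)) - 2869) + 26481 = ((207/8 - 255/8) - 2869) + 26481 = (-6 - 2869) + 26481 = -2875 + 26481 = 23606)
V + (-329*(-268) + (y - 8)*7) = 23606 + (-329*(-268) + (24 - 8)*7) = 23606 + (88172 + 16*7) = 23606 + (88172 + 112) = 23606 + 88284 = 111890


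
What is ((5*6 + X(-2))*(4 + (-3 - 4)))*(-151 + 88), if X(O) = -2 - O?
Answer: 5670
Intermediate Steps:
((5*6 + X(-2))*(4 + (-3 - 4)))*(-151 + 88) = ((5*6 + (-2 - 1*(-2)))*(4 + (-3 - 4)))*(-151 + 88) = ((30 + (-2 + 2))*(4 - 7))*(-63) = ((30 + 0)*(-3))*(-63) = (30*(-3))*(-63) = -90*(-63) = 5670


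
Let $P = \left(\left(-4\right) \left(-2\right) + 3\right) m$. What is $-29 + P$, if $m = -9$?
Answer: $-128$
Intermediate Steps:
$P = -99$ ($P = \left(\left(-4\right) \left(-2\right) + 3\right) \left(-9\right) = \left(8 + 3\right) \left(-9\right) = 11 \left(-9\right) = -99$)
$-29 + P = -29 - 99 = -128$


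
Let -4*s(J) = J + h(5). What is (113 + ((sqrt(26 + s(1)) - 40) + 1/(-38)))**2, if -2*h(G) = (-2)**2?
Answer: 3863717/722 + 2773*sqrt(105)/38 ≈ 6099.2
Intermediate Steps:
h(G) = -2 (h(G) = -1/2*(-2)**2 = -1/2*4 = -2)
s(J) = 1/2 - J/4 (s(J) = -(J - 2)/4 = -(-2 + J)/4 = 1/2 - J/4)
(113 + ((sqrt(26 + s(1)) - 40) + 1/(-38)))**2 = (113 + ((sqrt(26 + (1/2 - 1/4*1)) - 40) + 1/(-38)))**2 = (113 + ((sqrt(26 + (1/2 - 1/4)) - 40) - 1/38))**2 = (113 + ((sqrt(26 + 1/4) - 40) - 1/38))**2 = (113 + ((sqrt(105/4) - 40) - 1/38))**2 = (113 + ((sqrt(105)/2 - 40) - 1/38))**2 = (113 + ((-40 + sqrt(105)/2) - 1/38))**2 = (113 + (-1521/38 + sqrt(105)/2))**2 = (2773/38 + sqrt(105)/2)**2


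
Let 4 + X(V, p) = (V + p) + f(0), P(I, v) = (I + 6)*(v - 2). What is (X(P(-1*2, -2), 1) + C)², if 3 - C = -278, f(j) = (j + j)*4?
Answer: 68644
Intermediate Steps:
f(j) = 8*j (f(j) = (2*j)*4 = 8*j)
C = 281 (C = 3 - 1*(-278) = 3 + 278 = 281)
P(I, v) = (-2 + v)*(6 + I) (P(I, v) = (6 + I)*(-2 + v) = (-2 + v)*(6 + I))
X(V, p) = -4 + V + p (X(V, p) = -4 + ((V + p) + 8*0) = -4 + ((V + p) + 0) = -4 + (V + p) = -4 + V + p)
(X(P(-1*2, -2), 1) + C)² = ((-4 + (-12 - (-2)*2 + 6*(-2) - 1*2*(-2)) + 1) + 281)² = ((-4 + (-12 - 2*(-2) - 12 - 2*(-2)) + 1) + 281)² = ((-4 + (-12 + 4 - 12 + 4) + 1) + 281)² = ((-4 - 16 + 1) + 281)² = (-19 + 281)² = 262² = 68644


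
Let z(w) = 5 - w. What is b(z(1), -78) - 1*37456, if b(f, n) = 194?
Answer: -37262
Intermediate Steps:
b(z(1), -78) - 1*37456 = 194 - 1*37456 = 194 - 37456 = -37262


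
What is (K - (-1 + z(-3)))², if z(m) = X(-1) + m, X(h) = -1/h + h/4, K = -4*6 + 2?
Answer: 5625/16 ≈ 351.56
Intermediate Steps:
K = -22 (K = -24 + 2 = -22)
X(h) = -1/h + h/4 (X(h) = -1/h + h*(¼) = -1/h + h/4)
z(m) = ¾ + m (z(m) = (-1/(-1) + (¼)*(-1)) + m = (-1*(-1) - ¼) + m = (1 - ¼) + m = ¾ + m)
(K - (-1 + z(-3)))² = (-22 - (-1 + (¾ - 3)))² = (-22 - (-1 - 9/4))² = (-22 - 1*(-13/4))² = (-22 + 13/4)² = (-75/4)² = 5625/16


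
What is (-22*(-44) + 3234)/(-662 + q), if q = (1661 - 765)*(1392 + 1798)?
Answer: 2101/1428789 ≈ 0.0014705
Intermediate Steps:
q = 2858240 (q = 896*3190 = 2858240)
(-22*(-44) + 3234)/(-662 + q) = (-22*(-44) + 3234)/(-662 + 2858240) = (968 + 3234)/2857578 = 4202*(1/2857578) = 2101/1428789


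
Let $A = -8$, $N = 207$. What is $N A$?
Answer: $-1656$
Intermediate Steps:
$N A = 207 \left(-8\right) = -1656$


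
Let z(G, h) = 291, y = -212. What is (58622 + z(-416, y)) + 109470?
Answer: 168383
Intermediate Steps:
(58622 + z(-416, y)) + 109470 = (58622 + 291) + 109470 = 58913 + 109470 = 168383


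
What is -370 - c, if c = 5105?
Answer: -5475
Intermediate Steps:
-370 - c = -370 - 1*5105 = -370 - 5105 = -5475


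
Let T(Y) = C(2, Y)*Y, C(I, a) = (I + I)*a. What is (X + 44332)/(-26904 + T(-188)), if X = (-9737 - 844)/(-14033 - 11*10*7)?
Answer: 656257177/1694529016 ≈ 0.38728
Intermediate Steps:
C(I, a) = 2*I*a (C(I, a) = (2*I)*a = 2*I*a)
T(Y) = 4*Y**2 (T(Y) = (2*2*Y)*Y = (4*Y)*Y = 4*Y**2)
X = 10581/14803 (X = -10581/(-14033 - 110*7) = -10581/(-14033 - 770) = -10581/(-14803) = -10581*(-1/14803) = 10581/14803 ≈ 0.71479)
(X + 44332)/(-26904 + T(-188)) = (10581/14803 + 44332)/(-26904 + 4*(-188)**2) = 656257177/(14803*(-26904 + 4*35344)) = 656257177/(14803*(-26904 + 141376)) = (656257177/14803)/114472 = (656257177/14803)*(1/114472) = 656257177/1694529016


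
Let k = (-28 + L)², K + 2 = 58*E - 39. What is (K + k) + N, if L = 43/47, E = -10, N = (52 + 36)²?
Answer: 17355236/2209 ≈ 7856.6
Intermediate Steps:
N = 7744 (N = 88² = 7744)
K = -621 (K = -2 + (58*(-10) - 39) = -2 + (-580 - 39) = -2 - 619 = -621)
L = 43/47 (L = 43*(1/47) = 43/47 ≈ 0.91489)
k = 1620529/2209 (k = (-28 + 43/47)² = (-1273/47)² = 1620529/2209 ≈ 733.60)
(K + k) + N = (-621 + 1620529/2209) + 7744 = 248740/2209 + 7744 = 17355236/2209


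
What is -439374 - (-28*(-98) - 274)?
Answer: -441844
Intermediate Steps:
-439374 - (-28*(-98) - 274) = -439374 - (2744 - 274) = -439374 - 1*2470 = -439374 - 2470 = -441844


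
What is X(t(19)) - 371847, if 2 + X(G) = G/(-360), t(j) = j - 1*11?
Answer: -16733206/45 ≈ -3.7185e+5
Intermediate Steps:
t(j) = -11 + j (t(j) = j - 11 = -11 + j)
X(G) = -2 - G/360 (X(G) = -2 + G/(-360) = -2 + G*(-1/360) = -2 - G/360)
X(t(19)) - 371847 = (-2 - (-11 + 19)/360) - 371847 = (-2 - 1/360*8) - 371847 = (-2 - 1/45) - 371847 = -91/45 - 371847 = -16733206/45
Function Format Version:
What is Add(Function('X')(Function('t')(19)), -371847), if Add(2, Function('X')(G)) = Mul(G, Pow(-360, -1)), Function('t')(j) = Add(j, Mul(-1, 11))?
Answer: Rational(-16733206, 45) ≈ -3.7185e+5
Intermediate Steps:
Function('t')(j) = Add(-11, j) (Function('t')(j) = Add(j, -11) = Add(-11, j))
Function('X')(G) = Add(-2, Mul(Rational(-1, 360), G)) (Function('X')(G) = Add(-2, Mul(G, Pow(-360, -1))) = Add(-2, Mul(G, Rational(-1, 360))) = Add(-2, Mul(Rational(-1, 360), G)))
Add(Function('X')(Function('t')(19)), -371847) = Add(Add(-2, Mul(Rational(-1, 360), Add(-11, 19))), -371847) = Add(Add(-2, Mul(Rational(-1, 360), 8)), -371847) = Add(Add(-2, Rational(-1, 45)), -371847) = Add(Rational(-91, 45), -371847) = Rational(-16733206, 45)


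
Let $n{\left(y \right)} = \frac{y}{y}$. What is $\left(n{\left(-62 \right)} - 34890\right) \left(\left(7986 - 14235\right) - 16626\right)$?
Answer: $798085875$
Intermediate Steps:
$n{\left(y \right)} = 1$
$\left(n{\left(-62 \right)} - 34890\right) \left(\left(7986 - 14235\right) - 16626\right) = \left(1 - 34890\right) \left(\left(7986 - 14235\right) - 16626\right) = - 34889 \left(\left(7986 - 14235\right) - 16626\right) = - 34889 \left(-6249 - 16626\right) = \left(-34889\right) \left(-22875\right) = 798085875$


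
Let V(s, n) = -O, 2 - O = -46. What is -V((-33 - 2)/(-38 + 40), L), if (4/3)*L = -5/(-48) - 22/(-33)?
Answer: 48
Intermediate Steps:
L = 37/64 (L = 3*(-5/(-48) - 22/(-33))/4 = 3*(-5*(-1/48) - 22*(-1/33))/4 = 3*(5/48 + 2/3)/4 = (3/4)*(37/48) = 37/64 ≈ 0.57813)
O = 48 (O = 2 - 1*(-46) = 2 + 46 = 48)
V(s, n) = -48 (V(s, n) = -1*48 = -48)
-V((-33 - 2)/(-38 + 40), L) = -1*(-48) = 48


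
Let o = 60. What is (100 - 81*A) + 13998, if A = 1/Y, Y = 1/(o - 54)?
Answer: 13612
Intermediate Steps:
Y = ⅙ (Y = 1/(60 - 54) = 1/6 = ⅙ ≈ 0.16667)
A = 6 (A = 1/(⅙) = 6)
(100 - 81*A) + 13998 = (100 - 81*6) + 13998 = (100 - 486) + 13998 = -386 + 13998 = 13612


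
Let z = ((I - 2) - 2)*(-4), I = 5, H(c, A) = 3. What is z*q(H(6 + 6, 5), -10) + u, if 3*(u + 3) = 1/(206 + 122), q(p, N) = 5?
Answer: -22631/984 ≈ -22.999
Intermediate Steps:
z = -4 (z = ((5 - 2) - 2)*(-4) = (3 - 2)*(-4) = 1*(-4) = -4)
u = -2951/984 (u = -3 + 1/(3*(206 + 122)) = -3 + (1/3)/328 = -3 + (1/3)*(1/328) = -3 + 1/984 = -2951/984 ≈ -2.9990)
z*q(H(6 + 6, 5), -10) + u = -4*5 - 2951/984 = -20 - 2951/984 = -22631/984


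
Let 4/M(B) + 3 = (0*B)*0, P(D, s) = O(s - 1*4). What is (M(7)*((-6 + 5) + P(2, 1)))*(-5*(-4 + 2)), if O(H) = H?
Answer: 160/3 ≈ 53.333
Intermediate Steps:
P(D, s) = -4 + s (P(D, s) = s - 1*4 = s - 4 = -4 + s)
M(B) = -4/3 (M(B) = 4/(-3 + (0*B)*0) = 4/(-3 + 0*0) = 4/(-3 + 0) = 4/(-3) = 4*(-⅓) = -4/3)
(M(7)*((-6 + 5) + P(2, 1)))*(-5*(-4 + 2)) = (-4*((-6 + 5) + (-4 + 1))/3)*(-5*(-4 + 2)) = (-4*(-1 - 3)/3)*(-5*(-2)) = -4/3*(-4)*10 = (16/3)*10 = 160/3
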